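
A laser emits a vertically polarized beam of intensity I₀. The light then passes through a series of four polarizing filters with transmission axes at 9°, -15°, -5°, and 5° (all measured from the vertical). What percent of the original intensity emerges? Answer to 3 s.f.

By Malus's law, I₁ = I₀ cos²(9° − 0°) = I₀ cos²(9°) = 0.9755 I₀.
I₂ = I₁ cos²(-15° − 9°) = 0.9755 I₀ · cos²(24°) = 0.8141 I₀.
I₃ = I₂ cos²(-5° + 15°) = 0.8141 I₀ · cos²(10°) = 0.7896 I₀.
I₄ = I₃ cos²(5° + 5°) = 0.7896 I₀ · cos²(10°) = 0.7658 I₀.
That is 76.58% of the incident intensity.

≈ 76.6%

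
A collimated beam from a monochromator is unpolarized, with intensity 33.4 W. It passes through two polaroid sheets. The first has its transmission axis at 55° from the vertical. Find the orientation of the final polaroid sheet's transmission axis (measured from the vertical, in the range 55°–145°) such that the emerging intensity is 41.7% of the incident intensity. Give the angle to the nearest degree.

Unpolarized light through the first polarizer → I₁ = ½ I₀, now polarized at 55°.
Need I₂/I₀ = 0.417, so cos²(θ − 55°) = 0.417 / 0.5 = 0.834.
θ − 55° = arccos(√0.834) = 24.0°, giving θ ≈ 55 + 24.0 = 79.0°.

θ ≈ 79°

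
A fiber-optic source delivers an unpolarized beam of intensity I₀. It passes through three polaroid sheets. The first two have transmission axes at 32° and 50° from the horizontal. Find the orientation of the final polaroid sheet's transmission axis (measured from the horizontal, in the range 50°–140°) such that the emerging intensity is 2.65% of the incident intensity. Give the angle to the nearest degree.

θ ≈ 126°

Unpolarized light through the first polarizer → I₁ = ½ I₀, now polarized at 32°.
I₂ = I₁ cos²(50° − 32°) = 0.5 I₀ · cos²(18°) = 0.4523 I₀.
Need I₃/I₀ = 0.0265, so cos²(θ − 50°) = 0.0265 / 0.4523 = 0.0586.
θ − 50° = arccos(√0.0586) = 76.0°, giving θ ≈ 50 + 76.0 = 126.0°.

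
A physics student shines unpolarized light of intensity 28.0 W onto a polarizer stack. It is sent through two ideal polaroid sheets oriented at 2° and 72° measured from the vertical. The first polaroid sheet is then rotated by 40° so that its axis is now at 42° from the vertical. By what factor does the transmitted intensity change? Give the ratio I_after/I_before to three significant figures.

I_new/I_old ≈ 6.41

Before rotation:
Unpolarized light through the first polarizer → I₁ = ½ I₀, now polarized at 2°.
I₂ = I₁ cos²(72° − 2°) = 0.5 I₀ · cos²(70°) = 0.05849 I₀.
After rotation:
Unpolarized light through the first polarizer → I₁ = ½ I₀, now polarized at 42°.
I₂ = I₁ cos²(72° − 42°) = 0.5 I₀ · cos²(30°) = 0.375 I₀.
Ratio = 0.375 / 0.05849 = 6.411.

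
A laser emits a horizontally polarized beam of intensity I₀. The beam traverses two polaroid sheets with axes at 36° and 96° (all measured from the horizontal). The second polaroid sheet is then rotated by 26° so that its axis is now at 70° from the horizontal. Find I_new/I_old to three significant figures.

Before rotation:
I₁ = I₀ cos²(36° − 0°) = I₀ cos²(36°) = 0.6545 I₀.
I₂ = I₁ cos²(96° − 36°) = 0.6545 I₀ · cos²(60°) = 0.1636 I₀.
After rotation:
I₁ = I₀ cos²(36° − 0°) = I₀ cos²(36°) = 0.6545 I₀.
I₂ = I₁ cos²(70° − 36°) = 0.6545 I₀ · cos²(34°) = 0.4498 I₀.
Ratio = 0.4498 / 0.1636 = 2.749.

I_new/I_old ≈ 2.75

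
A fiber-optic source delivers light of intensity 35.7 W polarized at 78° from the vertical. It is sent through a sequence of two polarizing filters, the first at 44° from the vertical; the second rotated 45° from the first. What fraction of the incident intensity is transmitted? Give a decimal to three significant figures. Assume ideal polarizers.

I/I₀ ≈ 0.344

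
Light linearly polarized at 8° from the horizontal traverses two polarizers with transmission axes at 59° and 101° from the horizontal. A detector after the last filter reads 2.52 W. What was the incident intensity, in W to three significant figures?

I₁ = I₀ cos²(59° − 8°) = I₀ cos²(51°) = 0.396 I₀.
I₂ = I₁ cos²(101° − 59°) = 0.396 I₀ · cos²(42°) = 0.2187 I₀.
So 2.52 W = 0.2187 I₀, giving I₀ = 2.52/0.2187 = 11.52 W.

I₀ ≈ 11.5 W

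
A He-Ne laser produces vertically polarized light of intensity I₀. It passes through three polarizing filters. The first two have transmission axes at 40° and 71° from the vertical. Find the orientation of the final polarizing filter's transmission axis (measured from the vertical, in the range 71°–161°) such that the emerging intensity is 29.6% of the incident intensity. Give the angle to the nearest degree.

θ ≈ 105°

By Malus's law, I₁ = I₀ cos²(40° − 0°) = I₀ cos²(40°) = 0.5868 I₀.
I₂ = I₁ cos²(71° − 40°) = 0.5868 I₀ · cos²(31°) = 0.4312 I₀.
Need I₃/I₀ = 0.296, so cos²(θ − 71°) = 0.296 / 0.4312 = 0.6865.
θ − 71° = arccos(√0.6865) = 34.0°, giving θ ≈ 71 + 34.0 = 105.0°.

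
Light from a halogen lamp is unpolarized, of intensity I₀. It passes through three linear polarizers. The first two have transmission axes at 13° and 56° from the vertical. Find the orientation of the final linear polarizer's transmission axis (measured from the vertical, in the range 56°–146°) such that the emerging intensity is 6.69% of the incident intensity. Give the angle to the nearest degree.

θ ≈ 116°

Unpolarized light through the first polarizer → I₁ = ½ I₀, now polarized at 13°.
I₂ = I₁ cos²(56° − 13°) = 0.5 I₀ · cos²(43°) = 0.2674 I₀.
Need I₃/I₀ = 0.0669, so cos²(θ − 56°) = 0.0669 / 0.2674 = 0.2502.
θ − 56° = arccos(√0.2502) = 60.0°, giving θ ≈ 56 + 60.0 = 116.0°.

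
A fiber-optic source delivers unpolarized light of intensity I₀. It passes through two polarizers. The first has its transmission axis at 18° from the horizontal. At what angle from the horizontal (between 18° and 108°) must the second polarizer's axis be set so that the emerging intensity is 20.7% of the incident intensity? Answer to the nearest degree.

θ ≈ 68°

Unpolarized light through the first polarizer → I₁ = ½ I₀, now polarized at 18°.
Need I₂/I₀ = 0.207, so cos²(θ − 18°) = 0.207 / 0.5 = 0.414.
θ − 18° = arccos(√0.414) = 50.0°, giving θ ≈ 18 + 50.0 = 68.0°.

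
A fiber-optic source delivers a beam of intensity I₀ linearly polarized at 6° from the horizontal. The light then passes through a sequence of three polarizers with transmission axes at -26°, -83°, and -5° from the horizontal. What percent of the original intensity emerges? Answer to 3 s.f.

I₁ = I₀ cos²(-26° − 6°) = I₀ cos²(32°) = 0.7192 I₀.
I₂ = I₁ cos²(-83° + 26°) = 0.7192 I₀ · cos²(57°) = 0.2133 I₀.
I₃ = I₂ cos²(-5° + 83°) = 0.2133 I₀ · cos²(78°) = 0.009222 I₀.
That is 0.9222% of the incident intensity.

≈ 0.922%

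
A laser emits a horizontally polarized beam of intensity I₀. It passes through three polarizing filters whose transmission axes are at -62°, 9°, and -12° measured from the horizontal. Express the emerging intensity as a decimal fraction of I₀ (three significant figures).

≈ 0.0204 I₀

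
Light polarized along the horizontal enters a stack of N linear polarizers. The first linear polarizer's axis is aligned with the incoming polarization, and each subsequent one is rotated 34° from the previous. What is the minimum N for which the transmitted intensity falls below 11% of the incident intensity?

N = 7

First polarizer is aligned with the polarization: full transmission.
Each further stage multiplies by cos²(34°) = 0.6873.
After N polarizers: T = 0.6873^(N−1). Require T < 0.11 ⇒ N−1 > ln(0.11)/ln(0.6873) = 5.89, so N−1 ≥ 6 and N = 7.
Check: N=7 gives T = 0.1054 < 0.11; N=6 gives T = 0.1534.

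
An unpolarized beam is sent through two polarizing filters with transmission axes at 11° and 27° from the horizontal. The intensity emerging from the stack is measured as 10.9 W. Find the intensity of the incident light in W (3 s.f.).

Unpolarized light through the first polarizer → I₁ = ½ I₀, now polarized at 11°.
I₂ = I₁ cos²(27° − 11°) = 0.5 I₀ · cos²(16°) = 0.462 I₀.
So 10.9 W = 0.462 I₀, giving I₀ = 10.9/0.462 = 23.59 W.

I₀ ≈ 23.6 W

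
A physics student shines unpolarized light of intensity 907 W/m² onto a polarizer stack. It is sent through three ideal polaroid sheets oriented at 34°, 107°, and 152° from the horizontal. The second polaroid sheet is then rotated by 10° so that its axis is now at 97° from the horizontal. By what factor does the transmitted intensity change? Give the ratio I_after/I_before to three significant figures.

Before rotation:
Unpolarized light through the first polarizer → I₁ = ½ I₀, now polarized at 34°.
I₂ = I₁ cos²(107° − 34°) = 0.5 I₀ · cos²(73°) = 0.04274 I₀.
I₃ = I₂ cos²(152° − 107°) = 0.04274 I₀ · cos²(45°) = 0.02137 I₀.
After rotation:
Unpolarized light through the first polarizer → I₁ = ½ I₀, now polarized at 34°.
I₂ = I₁ cos²(97° − 34°) = 0.5 I₀ · cos²(63°) = 0.1031 I₀.
I₃ = I₂ cos²(152° − 97°) = 0.1031 I₀ · cos²(55°) = 0.0339 I₀.
Ratio = 0.0339 / 0.02137 = 1.586.

I_new/I_old ≈ 1.59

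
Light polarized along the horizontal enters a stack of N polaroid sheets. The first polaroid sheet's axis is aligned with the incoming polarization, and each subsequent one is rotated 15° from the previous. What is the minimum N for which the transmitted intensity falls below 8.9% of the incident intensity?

First polarizer is aligned with the polarization: full transmission.
Each further stage multiplies by cos²(15°) = 0.933.
After N polarizers: T = 0.933^(N−1). Require T < 0.089 ⇒ N−1 > ln(0.089)/ln(0.933) = 34.89, so N−1 ≥ 35 and N = 36.
Check: N=36 gives T = 0.08832 < 0.089; N=35 gives T = 0.09466.

N = 36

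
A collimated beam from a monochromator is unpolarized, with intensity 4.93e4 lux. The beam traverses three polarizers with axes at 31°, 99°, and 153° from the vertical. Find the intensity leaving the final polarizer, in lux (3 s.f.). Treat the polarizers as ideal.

I ≈ 1200 lux

Unpolarized light through the first polarizer → I₁ = 4.93e4 lux/2 = 2.465e+04 lux, polarized at 31°.
I₂ = I₁ · cos²(68°) = 2.465e+04 · 0.1403 = 3459 lux.
I₃ = I₂ · cos²(54°) = 3459 · 0.3455 = 1195 lux.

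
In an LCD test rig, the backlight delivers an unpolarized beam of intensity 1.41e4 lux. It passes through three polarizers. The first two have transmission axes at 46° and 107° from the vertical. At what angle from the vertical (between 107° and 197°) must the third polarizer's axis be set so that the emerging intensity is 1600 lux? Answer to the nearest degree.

Unpolarized light through the first polarizer → I₁ = ½ I₀, now polarized at 46°.
I₂ = I₁ cos²(107° − 46°) = 0.5 I₀ · cos²(61°) = 0.1175 I₀.
Target fraction: 1600 / 1.41e4 lux = 0.1135 of I₀.
Need I₃/I₀ = 0.1135, so cos²(θ − 107°) = 0.1135 / 0.1175 = 0.9656.
θ − 107° = arccos(√0.9656) = 10.7°, giving θ ≈ 107 + 10.7 = 117.7°.

θ ≈ 118°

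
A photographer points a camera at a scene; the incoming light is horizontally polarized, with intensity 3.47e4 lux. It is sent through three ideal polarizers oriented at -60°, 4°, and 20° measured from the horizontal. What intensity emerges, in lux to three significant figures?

I₁ = 3.47e4 lux · cos²(60°) = 8675 lux.
I₂ = I₁ · cos²(64°) = 8675 · 0.1922 = 1667 lux.
I₃ = I₂ · cos²(16°) = 1667 · 0.924 = 1540 lux.

I ≈ 1540 lux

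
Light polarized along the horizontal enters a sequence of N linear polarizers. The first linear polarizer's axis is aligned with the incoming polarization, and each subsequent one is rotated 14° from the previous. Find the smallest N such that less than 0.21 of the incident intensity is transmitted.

N = 27

First polarizer is aligned with the polarization: full transmission.
Each further stage multiplies by cos²(14°) = 0.9415.
After N polarizers: T = 0.9415^(N−1). Require T < 0.21 ⇒ N−1 > ln(0.21)/ln(0.9415) = 25.88, so N−1 ≥ 26 and N = 27.
Check: N=27 gives T = 0.2085 < 0.21; N=26 gives T = 0.2214.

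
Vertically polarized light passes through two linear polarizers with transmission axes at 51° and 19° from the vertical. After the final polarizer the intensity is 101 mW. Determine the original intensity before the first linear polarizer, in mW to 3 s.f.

I₁ = I₀ cos²(51° − 0°) = I₀ cos²(51°) = 0.396 I₀.
I₂ = I₁ cos²(19° − 51°) = 0.396 I₀ · cos²(32°) = 0.2848 I₀.
So 101 mW = 0.2848 I₀, giving I₀ = 101/0.2848 = 354.6 mW.

I₀ ≈ 355 mW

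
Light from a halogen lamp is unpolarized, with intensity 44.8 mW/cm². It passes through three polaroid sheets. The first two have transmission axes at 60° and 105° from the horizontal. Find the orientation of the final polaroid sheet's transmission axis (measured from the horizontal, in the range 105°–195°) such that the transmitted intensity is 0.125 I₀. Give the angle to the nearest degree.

Unpolarized light through the first polarizer → I₁ = ½ I₀, now polarized at 60°.
I₂ = I₁ cos²(105° − 60°) = 0.5 I₀ · cos²(45°) = 0.25 I₀.
Need I₃/I₀ = 0.125, so cos²(θ − 105°) = 0.125 / 0.25 = 0.5.
θ − 105° = arccos(√0.5) = 45.0°, giving θ ≈ 105 + 45.0 = 150.0°.

θ ≈ 150°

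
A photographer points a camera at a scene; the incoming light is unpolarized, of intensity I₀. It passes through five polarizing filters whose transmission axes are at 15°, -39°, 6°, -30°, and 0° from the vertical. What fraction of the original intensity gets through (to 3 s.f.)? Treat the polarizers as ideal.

Unpolarized light through the first polarizer → I₁ = ½ I₀, now polarized at 15°.
I₂ = I₁ cos²(-39° − 15°) = 0.5 I₀ · cos²(54°) = 0.1727 I₀.
I₃ = I₂ cos²(6° + 39°) = 0.1727 I₀ · cos²(45°) = 0.08637 I₀.
I₄ = I₃ cos²(-30° − 6°) = 0.08637 I₀ · cos²(36°) = 0.05653 I₀.
I₅ = I₄ cos²(0° + 30°) = 0.05653 I₀ · cos²(30°) = 0.0424 I₀.
Transmitted fraction = 0.0424.

≈ 0.0424 I₀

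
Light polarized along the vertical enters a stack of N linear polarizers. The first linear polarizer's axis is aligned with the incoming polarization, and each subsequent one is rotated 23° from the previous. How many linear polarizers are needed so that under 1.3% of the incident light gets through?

N = 28

First polarizer is aligned with the polarization: full transmission.
Each further stage multiplies by cos²(23°) = 0.8473.
After N polarizers: T = 0.8473^(N−1). Require T < 0.013 ⇒ N−1 > ln(0.013)/ln(0.8473) = 26.21, so N−1 ≥ 27 and N = 28.
Check: N=28 gives T = 0.01141 < 0.013; N=27 gives T = 0.01347.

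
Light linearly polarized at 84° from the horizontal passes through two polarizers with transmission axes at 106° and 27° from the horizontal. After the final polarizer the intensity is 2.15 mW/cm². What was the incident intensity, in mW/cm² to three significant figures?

I₁ = I₀ cos²(106° − 84°) = I₀ cos²(22°) = 0.8597 I₀.
I₂ = I₁ cos²(27° − 106°) = 0.8597 I₀ · cos²(79°) = 0.0313 I₀.
So 2.15 mW/cm² = 0.0313 I₀, giving I₀ = 2.15/0.0313 = 68.69 mW/cm².

I₀ ≈ 68.7 mW/cm²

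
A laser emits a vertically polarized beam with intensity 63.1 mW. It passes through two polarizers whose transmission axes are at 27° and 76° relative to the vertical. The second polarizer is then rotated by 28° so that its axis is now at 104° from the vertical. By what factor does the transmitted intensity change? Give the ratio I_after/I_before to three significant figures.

Before rotation:
By Malus's law, I₁ = I₀ cos²(27° − 0°) = I₀ cos²(27°) = 0.7939 I₀.
I₂ = I₁ cos²(76° − 27°) = 0.7939 I₀ · cos²(49°) = 0.3417 I₀.
After rotation:
I₁ = I₀ cos²(27° − 0°) = I₀ cos²(27°) = 0.7939 I₀.
I₂ = I₁ cos²(104° − 27°) = 0.7939 I₀ · cos²(77°) = 0.04017 I₀.
Ratio = 0.04017 / 0.3417 = 0.1176.

I_new/I_old ≈ 0.118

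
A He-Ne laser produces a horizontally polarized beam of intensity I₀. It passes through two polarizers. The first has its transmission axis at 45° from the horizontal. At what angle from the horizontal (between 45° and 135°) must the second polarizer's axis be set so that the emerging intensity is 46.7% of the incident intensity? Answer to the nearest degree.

I₁ = I₀ cos²(45° − 0°) = I₀ cos²(45°) = 0.5 I₀.
Need I₂/I₀ = 0.467, so cos²(θ − 45°) = 0.467 / 0.5 = 0.934.
θ − 45° = arccos(√0.934) = 14.9°, giving θ ≈ 45 + 14.9 = 59.9°.

θ ≈ 60°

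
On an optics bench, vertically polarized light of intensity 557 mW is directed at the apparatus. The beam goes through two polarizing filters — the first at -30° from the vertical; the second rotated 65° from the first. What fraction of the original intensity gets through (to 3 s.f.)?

By Malus's law, I₁ = 557 mW · cos²(30°) = 417.8 mW.
I₂ = I₁ · cos²(65°) = 417.8 · 0.1786 = 74.61 mW.
Transmitted fraction = 0.134.

I/I₀ ≈ 0.134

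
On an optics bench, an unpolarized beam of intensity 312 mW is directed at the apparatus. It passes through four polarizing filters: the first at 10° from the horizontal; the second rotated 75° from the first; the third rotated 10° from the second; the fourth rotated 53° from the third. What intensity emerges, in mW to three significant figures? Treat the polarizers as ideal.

I ≈ 3.67 mW

Unpolarized light through the first polarizer → I₁ = 312 mW/2 = 156 mW, polarized at 10°.
I₂ = I₁ · cos²(75°) = 156 · 0.06699 = 10.45 mW.
I₃ = I₂ · cos²(10°) = 10.45 · 0.9698 = 10.13 mW.
I₄ = I₃ · cos²(53°) = 10.13 · 0.3622 = 3.671 mW.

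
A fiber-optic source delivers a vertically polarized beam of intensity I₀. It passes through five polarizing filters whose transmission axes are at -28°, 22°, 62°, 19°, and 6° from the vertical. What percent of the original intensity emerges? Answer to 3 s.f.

≈ 9.60%

I₁ = I₀ cos²(-28° − 0°) = I₀ cos²(28°) = 0.7796 I₀.
I₂ = I₁ cos²(22° + 28°) = 0.7796 I₀ · cos²(50°) = 0.3221 I₀.
I₃ = I₂ cos²(62° − 22°) = 0.3221 I₀ · cos²(40°) = 0.189 I₀.
I₄ = I₃ cos²(19° − 62°) = 0.189 I₀ · cos²(43°) = 0.1011 I₀.
I₅ = I₄ cos²(6° − 19°) = 0.1011 I₀ · cos²(13°) = 0.09599 I₀.
That is 9.599% of the incident intensity.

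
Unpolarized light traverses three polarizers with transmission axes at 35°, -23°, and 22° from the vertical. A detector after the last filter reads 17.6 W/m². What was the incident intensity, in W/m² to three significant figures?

I₀ ≈ 251 W/m²

Unpolarized light through the first polarizer → I₁ = ½ I₀, now polarized at 35°.
I₂ = I₁ cos²(-23° − 35°) = 0.5 I₀ · cos²(58°) = 0.1404 I₀.
I₃ = I₂ cos²(22° + 23°) = 0.1404 I₀ · cos²(45°) = 0.0702 I₀.
So 17.6 W/m² = 0.0702 I₀, giving I₀ = 17.6/0.0702 = 250.7 W/m².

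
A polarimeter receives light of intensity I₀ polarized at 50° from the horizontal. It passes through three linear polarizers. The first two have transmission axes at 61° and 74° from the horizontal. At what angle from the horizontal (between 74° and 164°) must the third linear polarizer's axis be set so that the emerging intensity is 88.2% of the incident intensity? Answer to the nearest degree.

I₁ = I₀ cos²(61° − 50°) = I₀ cos²(11°) = 0.9636 I₀.
I₂ = I₁ cos²(74° − 61°) = 0.9636 I₀ · cos²(13°) = 0.9148 I₀.
Need I₃/I₀ = 0.882, so cos²(θ − 74°) = 0.882 / 0.9148 = 0.9641.
θ − 74° = arccos(√0.9641) = 10.9°, giving θ ≈ 74 + 10.9 = 84.9°.

θ ≈ 85°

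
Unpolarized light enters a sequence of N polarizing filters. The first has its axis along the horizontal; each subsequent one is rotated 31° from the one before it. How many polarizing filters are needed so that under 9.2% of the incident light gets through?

First polarizer halves the unpolarized light: factor 1/2.
Each further stage multiplies by cos²(31°) = 0.7347.
After N polarizers: T = 0.5·0.7347^(N−1). Require T < 0.092 ⇒ N−1 > ln(0.092/0.5)/ln(0.7347) = 5.49, so N−1 ≥ 6 and N = 7.
Check: N=7 gives T = 0.07866 < 0.092; N=6 gives T = 0.1071.

N = 7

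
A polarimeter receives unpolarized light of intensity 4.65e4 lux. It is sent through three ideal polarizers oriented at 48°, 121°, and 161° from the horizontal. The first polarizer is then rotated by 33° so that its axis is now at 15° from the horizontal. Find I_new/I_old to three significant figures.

I_new/I_old ≈ 0.889

Before rotation:
Unpolarized light through the first polarizer → I₁ = ½ I₀, now polarized at 48°.
I₂ = I₁ cos²(121° − 48°) = 0.5 I₀ · cos²(73°) = 0.04274 I₀.
I₃ = I₂ cos²(161° − 121°) = 0.04274 I₀ · cos²(40°) = 0.02508 I₀.
After rotation:
Unpolarized light through the first polarizer → I₁ = ½ I₀, now polarized at 15°.
Angle between axes 1 and 2: 74°. I₂ = 0.5 I₀ · cos²(74°) = 0.03799 I₀.
I₃ = I₂ cos²(161° − 121°) = 0.03799 I₀ · cos²(40°) = 0.02229 I₀.
Ratio = 0.02229 / 0.02508 = 0.8888.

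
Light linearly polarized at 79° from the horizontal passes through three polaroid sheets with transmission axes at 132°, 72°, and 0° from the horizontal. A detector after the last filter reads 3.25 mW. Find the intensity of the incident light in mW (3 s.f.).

I₁ = I₀ cos²(132° − 79°) = I₀ cos²(53°) = 0.3622 I₀.
I₂ = I₁ cos²(72° − 132°) = 0.3622 I₀ · cos²(60°) = 0.09055 I₀.
I₃ = I₂ cos²(0° − 72°) = 0.09055 I₀ · cos²(72°) = 0.008646 I₀.
So 3.25 mW = 0.008646 I₀, giving I₀ = 3.25/0.008646 = 375.9 mW.

I₀ ≈ 376 mW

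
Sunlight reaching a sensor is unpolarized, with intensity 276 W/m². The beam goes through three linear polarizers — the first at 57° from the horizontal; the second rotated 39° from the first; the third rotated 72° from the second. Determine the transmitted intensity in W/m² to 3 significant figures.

Unpolarized light through the first polarizer → I₁ = 276 W/m²/2 = 138 W/m², polarized at 57°.
I₂ = I₁ · cos²(39°) = 138 · 0.604 = 83.35 W/m².
I₃ = I₂ · cos²(72°) = 83.35 · 0.09549 = 7.959 W/m².

I ≈ 7.96 W/m²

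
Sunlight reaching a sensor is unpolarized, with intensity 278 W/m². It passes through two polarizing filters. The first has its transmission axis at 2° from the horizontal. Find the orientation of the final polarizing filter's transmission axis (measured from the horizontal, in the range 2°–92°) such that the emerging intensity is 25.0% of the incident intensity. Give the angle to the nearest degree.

θ ≈ 47°

Unpolarized light through the first polarizer → I₁ = ½ I₀, now polarized at 2°.
Need I₂/I₀ = 0.25, so cos²(θ − 2°) = 0.25 / 0.5 = 0.5.
θ − 2° = arccos(√0.5) = 45.0°, giving θ ≈ 2 + 45.0 = 47.0°.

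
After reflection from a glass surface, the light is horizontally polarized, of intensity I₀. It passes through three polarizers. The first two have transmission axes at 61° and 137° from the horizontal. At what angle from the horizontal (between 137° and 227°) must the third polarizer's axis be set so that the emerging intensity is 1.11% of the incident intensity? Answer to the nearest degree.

I₁ = I₀ cos²(61° − 0°) = I₀ cos²(61°) = 0.235 I₀.
I₂ = I₁ cos²(137° − 61°) = 0.235 I₀ · cos²(76°) = 0.01376 I₀.
Need I₃/I₀ = 0.0111, so cos²(θ − 137°) = 0.0111 / 0.01376 = 0.8069.
θ − 137° = arccos(√0.8069) = 26.1°, giving θ ≈ 137 + 26.1 = 163.1°.

θ ≈ 163°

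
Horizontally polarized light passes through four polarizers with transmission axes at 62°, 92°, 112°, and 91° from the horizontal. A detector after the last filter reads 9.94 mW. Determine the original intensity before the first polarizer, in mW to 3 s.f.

I₀ ≈ 78.1 mW

I₁ = I₀ cos²(62° − 0°) = I₀ cos²(62°) = 0.2204 I₀.
I₂ = I₁ cos²(92° − 62°) = 0.2204 I₀ · cos²(30°) = 0.1653 I₀.
I₃ = I₂ cos²(112° − 92°) = 0.1653 I₀ · cos²(20°) = 0.146 I₀.
I₄ = I₃ cos²(91° − 112°) = 0.146 I₀ · cos²(21°) = 0.1272 I₀.
So 9.94 mW = 0.1272 I₀, giving I₀ = 9.94/0.1272 = 78.13 mW.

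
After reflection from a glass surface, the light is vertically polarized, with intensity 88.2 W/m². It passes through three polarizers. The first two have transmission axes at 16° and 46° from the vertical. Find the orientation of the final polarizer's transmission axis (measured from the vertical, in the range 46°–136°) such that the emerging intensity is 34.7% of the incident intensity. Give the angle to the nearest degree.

θ ≈ 91°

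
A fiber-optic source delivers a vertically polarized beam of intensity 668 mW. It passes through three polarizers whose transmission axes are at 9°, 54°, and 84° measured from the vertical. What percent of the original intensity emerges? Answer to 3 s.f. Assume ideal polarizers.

I₁ = 668 mW · cos²(9°) = 651.7 mW.
I₂ = I₁ · cos²(45°) = 651.7 · 0.5 = 325.8 mW.
I₃ = I₂ · cos²(30°) = 325.8 · 0.75 = 244.4 mW.
That is 36.58% of the incident intensity.

≈ 36.6%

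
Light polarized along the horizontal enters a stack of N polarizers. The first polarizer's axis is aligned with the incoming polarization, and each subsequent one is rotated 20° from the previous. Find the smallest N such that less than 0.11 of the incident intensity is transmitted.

N = 19

First polarizer is aligned with the polarization: full transmission.
Each further stage multiplies by cos²(20°) = 0.883.
After N polarizers: T = 0.883^(N−1). Require T < 0.11 ⇒ N−1 > ln(0.11)/ln(0.883) = 17.74, so N−1 ≥ 18 and N = 19.
Check: N=19 gives T = 0.1065 < 0.11; N=18 gives T = 0.1206.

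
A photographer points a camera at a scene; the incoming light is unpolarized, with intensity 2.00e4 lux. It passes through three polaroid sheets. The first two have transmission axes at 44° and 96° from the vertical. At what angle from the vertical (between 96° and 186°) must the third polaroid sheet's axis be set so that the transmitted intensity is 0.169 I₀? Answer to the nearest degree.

θ ≈ 115°

Unpolarized light through the first polarizer → I₁ = ½ I₀, now polarized at 44°.
I₂ = I₁ cos²(96° − 44°) = 0.5 I₀ · cos²(52°) = 0.1895 I₀.
Need I₃/I₀ = 0.169, so cos²(θ − 96°) = 0.169 / 0.1895 = 0.8917.
θ − 96° = arccos(√0.8917) = 19.2°, giving θ ≈ 96 + 19.2 = 115.2°.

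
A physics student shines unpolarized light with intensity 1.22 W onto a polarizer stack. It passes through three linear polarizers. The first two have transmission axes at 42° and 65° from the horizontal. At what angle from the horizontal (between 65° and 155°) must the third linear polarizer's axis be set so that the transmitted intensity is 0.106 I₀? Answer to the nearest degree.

θ ≈ 125°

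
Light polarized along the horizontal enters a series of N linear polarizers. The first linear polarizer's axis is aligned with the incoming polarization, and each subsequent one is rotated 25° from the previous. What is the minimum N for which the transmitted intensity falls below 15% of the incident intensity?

N = 11

First polarizer is aligned with the polarization: full transmission.
Each further stage multiplies by cos²(25°) = 0.8214.
After N polarizers: T = 0.8214^(N−1). Require T < 0.15 ⇒ N−1 > ln(0.15)/ln(0.8214) = 9.64, so N−1 ≥ 10 and N = 11.
Check: N=11 gives T = 0.1398 < 0.15; N=10 gives T = 0.1702.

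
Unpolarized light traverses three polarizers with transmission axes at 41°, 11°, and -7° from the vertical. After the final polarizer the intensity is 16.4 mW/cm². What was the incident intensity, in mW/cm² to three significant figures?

I₀ ≈ 48.4 mW/cm²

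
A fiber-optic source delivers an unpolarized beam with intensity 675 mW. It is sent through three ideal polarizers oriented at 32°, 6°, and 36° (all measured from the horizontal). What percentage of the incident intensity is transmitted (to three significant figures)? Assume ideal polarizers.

≈ 30.3%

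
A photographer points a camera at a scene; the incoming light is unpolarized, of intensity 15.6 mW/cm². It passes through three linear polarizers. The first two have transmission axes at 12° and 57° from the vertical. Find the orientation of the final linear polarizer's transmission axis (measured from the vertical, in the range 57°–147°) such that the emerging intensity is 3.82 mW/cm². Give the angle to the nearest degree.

θ ≈ 65°

Unpolarized light through the first polarizer → I₁ = ½ I₀, now polarized at 12°.
I₂ = I₁ cos²(57° − 12°) = 0.5 I₀ · cos²(45°) = 0.25 I₀.
Target fraction: 3.82 / 15.6 mW/cm² = 0.2449 of I₀.
Need I₃/I₀ = 0.2449, so cos²(θ − 57°) = 0.2449 / 0.25 = 0.9795.
θ − 57° = arccos(√0.9795) = 8.2°, giving θ ≈ 57 + 8.2 = 65.2°.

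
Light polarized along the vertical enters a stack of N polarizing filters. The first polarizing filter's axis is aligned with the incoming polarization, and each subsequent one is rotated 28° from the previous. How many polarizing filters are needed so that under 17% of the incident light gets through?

N = 9

First polarizer is aligned with the polarization: full transmission.
Each further stage multiplies by cos²(28°) = 0.7796.
After N polarizers: T = 0.7796^(N−1). Require T < 0.17 ⇒ N−1 > ln(0.17)/ln(0.7796) = 7.12, so N−1 ≥ 8 and N = 9.
Check: N=9 gives T = 0.1364 < 0.17; N=8 gives T = 0.175.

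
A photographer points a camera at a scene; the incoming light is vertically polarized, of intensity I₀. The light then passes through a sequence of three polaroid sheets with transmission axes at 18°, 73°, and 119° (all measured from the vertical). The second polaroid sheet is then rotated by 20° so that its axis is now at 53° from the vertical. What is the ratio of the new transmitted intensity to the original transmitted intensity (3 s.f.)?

I_new/I_old ≈ 0.699

Before rotation:
By Malus's law, I₁ = I₀ cos²(18° − 0°) = I₀ cos²(18°) = 0.9045 I₀.
I₂ = I₁ cos²(73° − 18°) = 0.9045 I₀ · cos²(55°) = 0.2976 I₀.
I₃ = I₂ cos²(119° − 73°) = 0.2976 I₀ · cos²(46°) = 0.1436 I₀.
After rotation:
I₁ = I₀ cos²(18° − 0°) = I₀ cos²(18°) = 0.9045 I₀.
I₂ = I₁ cos²(53° − 18°) = 0.9045 I₀ · cos²(35°) = 0.6069 I₀.
I₃ = I₂ cos²(119° − 53°) = 0.6069 I₀ · cos²(66°) = 0.1004 I₀.
Ratio = 0.1004 / 0.1436 = 0.6992.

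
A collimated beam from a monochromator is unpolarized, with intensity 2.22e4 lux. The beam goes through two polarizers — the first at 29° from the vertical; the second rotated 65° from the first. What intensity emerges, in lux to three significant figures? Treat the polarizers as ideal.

Unpolarized light through the first polarizer → I₁ = 2.22e4 lux/2 = 1.11e+04 lux, polarized at 29°.
I₂ = I₁ · cos²(65°) = 1.11e+04 · 0.1786 = 1983 lux.

I ≈ 1980 lux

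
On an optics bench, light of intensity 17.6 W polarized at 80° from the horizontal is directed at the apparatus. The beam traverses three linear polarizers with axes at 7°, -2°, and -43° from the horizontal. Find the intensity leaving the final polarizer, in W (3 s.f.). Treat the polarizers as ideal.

I ≈ 0.836 W

I₁ = 17.6 W · cos²(73°) = 1.504 W.
I₂ = I₁ · cos²(9°) = 1.504 · 0.9755 = 1.468 W.
I₃ = I₂ · cos²(41°) = 1.468 · 0.5696 = 0.836 W.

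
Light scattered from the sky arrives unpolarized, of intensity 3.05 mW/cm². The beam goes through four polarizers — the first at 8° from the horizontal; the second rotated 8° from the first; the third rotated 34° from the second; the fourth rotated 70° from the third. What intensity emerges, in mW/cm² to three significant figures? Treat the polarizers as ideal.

I ≈ 0.120 mW/cm²

Unpolarized light through the first polarizer → I₁ = 3.05 mW/cm²/2 = 1.525 mW/cm², polarized at 8°.
I₂ = I₁ · cos²(8°) = 1.525 · 0.9806 = 1.495 mW/cm².
I₃ = I₂ · cos²(34°) = 1.495 · 0.6873 = 1.028 mW/cm².
I₄ = I₃ · cos²(70°) = 1.028 · 0.117 = 0.1202 mW/cm².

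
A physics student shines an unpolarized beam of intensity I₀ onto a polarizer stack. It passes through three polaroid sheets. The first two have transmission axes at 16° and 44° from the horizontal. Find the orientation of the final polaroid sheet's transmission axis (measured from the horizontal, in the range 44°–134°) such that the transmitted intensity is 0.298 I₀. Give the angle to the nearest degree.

θ ≈ 73°

Unpolarized light through the first polarizer → I₁ = ½ I₀, now polarized at 16°.
I₂ = I₁ cos²(44° − 16°) = 0.5 I₀ · cos²(28°) = 0.3898 I₀.
Need I₃/I₀ = 0.298, so cos²(θ − 44°) = 0.298 / 0.3898 = 0.7645.
θ − 44° = arccos(√0.7645) = 29.0°, giving θ ≈ 44 + 29.0 = 73.0°.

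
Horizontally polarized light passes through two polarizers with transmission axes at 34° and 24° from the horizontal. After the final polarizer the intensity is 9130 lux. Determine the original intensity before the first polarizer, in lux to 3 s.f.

I₀ ≈ 1.37e4 lux

I₁ = I₀ cos²(34° − 0°) = I₀ cos²(34°) = 0.6873 I₀.
I₂ = I₁ cos²(24° − 34°) = 0.6873 I₀ · cos²(10°) = 0.6666 I₀.
So 9130 lux = 0.6666 I₀, giving I₀ = 9130/0.6666 = 1.37e+04 lux.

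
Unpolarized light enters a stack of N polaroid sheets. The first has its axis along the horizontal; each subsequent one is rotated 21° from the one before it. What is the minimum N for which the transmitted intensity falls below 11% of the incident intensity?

N = 13

First polarizer halves the unpolarized light: factor 1/2.
Each further stage multiplies by cos²(21°) = 0.8716.
After N polarizers: T = 0.5·0.8716^(N−1). Require T < 0.11 ⇒ N−1 > ln(0.11/0.5)/ln(0.8716) = 11.02, so N−1 ≥ 12 and N = 13.
Check: N=13 gives T = 0.09608 < 0.11; N=12 gives T = 0.1102.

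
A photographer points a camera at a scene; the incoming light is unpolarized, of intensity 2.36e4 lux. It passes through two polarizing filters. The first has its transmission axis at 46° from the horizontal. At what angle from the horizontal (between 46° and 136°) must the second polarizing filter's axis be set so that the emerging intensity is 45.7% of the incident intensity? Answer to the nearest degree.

Unpolarized light through the first polarizer → I₁ = ½ I₀, now polarized at 46°.
Need I₂/I₀ = 0.457, so cos²(θ − 46°) = 0.457 / 0.5 = 0.914.
θ − 46° = arccos(√0.914) = 17.1°, giving θ ≈ 46 + 17.1 = 63.1°.

θ ≈ 63°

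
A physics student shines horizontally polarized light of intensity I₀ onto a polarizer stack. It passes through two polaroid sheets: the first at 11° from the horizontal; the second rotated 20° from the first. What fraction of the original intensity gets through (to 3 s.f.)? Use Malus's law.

≈ 0.851 I₀

By Malus's law, I₁ = I₀ cos²(11° − 0°) = I₀ cos²(11°) = 0.9636 I₀.
I₂ = I₁ cos²(20°) = 0.9636 · 0.883 I₀ = 0.8509 I₀.
Transmitted fraction = 0.8509.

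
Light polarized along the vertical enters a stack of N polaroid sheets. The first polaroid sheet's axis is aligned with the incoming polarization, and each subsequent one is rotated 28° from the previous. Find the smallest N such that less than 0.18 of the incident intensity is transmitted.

N = 8

First polarizer is aligned with the polarization: full transmission.
Each further stage multiplies by cos²(28°) = 0.7796.
After N polarizers: T = 0.7796^(N−1). Require T < 0.18 ⇒ N−1 > ln(0.18)/ln(0.7796) = 6.89, so N−1 ≥ 7 and N = 8.
Check: N=8 gives T = 0.175 < 0.18; N=7 gives T = 0.2245.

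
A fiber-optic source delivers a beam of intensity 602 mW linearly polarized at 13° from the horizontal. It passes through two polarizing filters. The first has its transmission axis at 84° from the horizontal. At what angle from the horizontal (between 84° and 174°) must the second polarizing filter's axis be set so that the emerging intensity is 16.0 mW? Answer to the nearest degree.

θ ≈ 144°

I₁ = I₀ cos²(84° − 13°) = I₀ cos²(71°) = 0.106 I₀.
Target fraction: 16.0 / 602 mW = 0.02658 of I₀.
Need I₂/I₀ = 0.02658, so cos²(θ − 84°) = 0.02658 / 0.106 = 0.2507.
θ − 84° = arccos(√0.2507) = 60.0°, giving θ ≈ 84 + 60.0 = 144.0°.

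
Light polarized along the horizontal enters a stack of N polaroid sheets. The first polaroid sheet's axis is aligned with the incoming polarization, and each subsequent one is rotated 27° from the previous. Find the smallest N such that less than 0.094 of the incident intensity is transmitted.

First polarizer is aligned with the polarization: full transmission.
Each further stage multiplies by cos²(27°) = 0.7939.
After N polarizers: T = 0.7939^(N−1). Require T < 0.094 ⇒ N−1 > ln(0.094)/ln(0.7939) = 10.24, so N−1 ≥ 11 and N = 12.
Check: N=12 gives T = 0.07895 < 0.094; N=11 gives T = 0.09945.

N = 12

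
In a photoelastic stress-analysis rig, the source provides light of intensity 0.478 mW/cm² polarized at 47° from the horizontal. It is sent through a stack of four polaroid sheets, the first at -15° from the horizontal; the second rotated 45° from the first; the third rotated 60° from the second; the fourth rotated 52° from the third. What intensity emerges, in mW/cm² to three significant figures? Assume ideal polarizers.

I ≈ 0.00499 mW/cm²

By Malus's law, I₁ = 0.478 mW/cm² · cos²(62°) = 0.1054 mW/cm².
I₂ = I₁ · cos²(45°) = 0.1054 · 0.5 = 0.05268 mW/cm².
I₃ = I₂ · cos²(60°) = 0.05268 · 0.25 = 0.01317 mW/cm².
I₄ = I₃ · cos²(52°) = 0.01317 · 0.379 = 0.004992 mW/cm².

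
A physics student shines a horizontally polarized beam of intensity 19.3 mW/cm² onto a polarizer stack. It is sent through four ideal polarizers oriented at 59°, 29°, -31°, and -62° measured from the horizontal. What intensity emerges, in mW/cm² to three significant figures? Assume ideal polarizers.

I ≈ 0.705 mW/cm²

By Malus's law, I₁ = 19.3 mW/cm² · cos²(59°) = 5.12 mW/cm².
I₂ = I₁ · cos²(30°) = 5.12 · 0.75 = 3.84 mW/cm².
I₃ = I₂ · cos²(60°) = 3.84 · 0.25 = 0.9599 mW/cm².
I₄ = I₃ · cos²(31°) = 0.9599 · 0.7347 = 0.7053 mW/cm².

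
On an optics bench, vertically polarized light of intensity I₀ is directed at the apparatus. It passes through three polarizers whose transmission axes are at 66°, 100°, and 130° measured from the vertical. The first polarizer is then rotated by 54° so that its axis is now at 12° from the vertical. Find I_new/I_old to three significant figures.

I_new/I_old ≈ 0.0102

Before rotation:
I₁ = I₀ cos²(66° − 0°) = I₀ cos²(66°) = 0.1654 I₀.
I₂ = I₁ cos²(100° − 66°) = 0.1654 I₀ · cos²(34°) = 0.1137 I₀.
I₃ = I₂ cos²(130° − 100°) = 0.1137 I₀ · cos²(30°) = 0.08528 I₀.
After rotation:
I₁ = I₀ cos²(12° − 0°) = I₀ cos²(12°) = 0.9568 I₀.
I₂ = I₁ cos²(100° − 12°) = 0.9568 I₀ · cos²(88°) = 0.001165 I₀.
I₃ = I₂ cos²(130° − 100°) = 0.001165 I₀ · cos²(30°) = 0.000874 I₀.
Ratio = 0.000874 / 0.08528 = 0.01025.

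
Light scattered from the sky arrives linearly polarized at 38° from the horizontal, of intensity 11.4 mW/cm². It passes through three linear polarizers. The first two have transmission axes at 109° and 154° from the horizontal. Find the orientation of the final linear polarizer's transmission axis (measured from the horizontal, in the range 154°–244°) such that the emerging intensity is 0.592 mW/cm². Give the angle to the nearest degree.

θ ≈ 162°

I₁ = I₀ cos²(109° − 38°) = I₀ cos²(71°) = 0.106 I₀.
I₂ = I₁ cos²(154° − 109°) = 0.106 I₀ · cos²(45°) = 0.053 I₀.
Target fraction: 0.592 / 11.4 mW/cm² = 0.05193 of I₀.
Need I₃/I₀ = 0.05193, so cos²(θ − 154°) = 0.05193 / 0.053 = 0.9799.
θ − 154° = arccos(√0.9799) = 8.2°, giving θ ≈ 154 + 8.2 = 162.2°.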